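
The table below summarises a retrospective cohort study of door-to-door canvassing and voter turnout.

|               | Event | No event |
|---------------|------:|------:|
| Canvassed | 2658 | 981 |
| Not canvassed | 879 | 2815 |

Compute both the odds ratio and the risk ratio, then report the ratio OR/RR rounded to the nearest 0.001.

Cells: a = 2658, b = 981, c = 879, d = 2815.
OR = (2658·2815)/(981·879) = 7482270/862299 = 8.67712
Risk in exposed = 2658/3639 = 0.73042; risk in unexposed = 879/3694 = 0.23795; RR = 3.06959
OR/RR = 8.67712 / 3.06959 = 2.82680
The outcome is not rare, so the OR lies further from 1 than the RR.

2.827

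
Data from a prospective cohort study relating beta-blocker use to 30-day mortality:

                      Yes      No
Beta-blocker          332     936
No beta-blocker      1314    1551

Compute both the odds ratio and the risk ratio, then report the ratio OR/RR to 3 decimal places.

0.733

Cells: a = 332, b = 936, c = 1314, d = 1551.
OR = (332·1551)/(936·1314) = 514932/1229904 = 0.41868
Risk in exposed = 332/1268 = 0.26183; risk in unexposed = 1314/2865 = 0.45864; RR = 0.57088
OR/RR = 0.41868 / 0.57088 = 0.73338
The outcome is not rare, so the OR lies further from 1 than the RR.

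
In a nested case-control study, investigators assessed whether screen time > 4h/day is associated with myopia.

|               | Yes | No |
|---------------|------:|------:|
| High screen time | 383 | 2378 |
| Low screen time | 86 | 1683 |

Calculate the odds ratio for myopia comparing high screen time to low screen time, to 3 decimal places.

Cells: a = 383, b = 2378, c = 86, d = 1683.
OR = (a·d)/(b·c) = (383 × 1683) / (2378 × 86) = 644589 / 204508 = 3.15190
The odds of myopia are about 3.15 times as high in the high screen time group.

3.152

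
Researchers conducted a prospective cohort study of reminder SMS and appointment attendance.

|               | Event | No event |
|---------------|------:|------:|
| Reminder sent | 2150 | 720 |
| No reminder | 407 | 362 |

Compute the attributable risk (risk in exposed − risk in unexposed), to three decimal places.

Cells: a = 2150, b = 720, c = 407, d = 362.
Risk in exposed = 2150/2870 = 0.749129; risk in unexposed = 407/769 = 0.529259.
Risk difference = 0.749129 − 0.529259 = 0.219870

0.220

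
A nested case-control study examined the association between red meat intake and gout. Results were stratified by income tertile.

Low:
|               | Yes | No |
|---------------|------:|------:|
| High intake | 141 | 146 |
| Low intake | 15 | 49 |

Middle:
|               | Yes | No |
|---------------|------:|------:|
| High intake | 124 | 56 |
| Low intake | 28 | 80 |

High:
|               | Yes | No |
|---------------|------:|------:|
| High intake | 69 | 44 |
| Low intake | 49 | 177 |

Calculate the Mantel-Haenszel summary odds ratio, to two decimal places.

5.00

OR_MH = Σ(aᵢdᵢ/nᵢ) / Σ(bᵢcᵢ/nᵢ), where nᵢ is the stratum total.
Stratum 1 (Low): n = 351; a·d/n = 141·49/351 = 19.6838; b·c/n = 146·15/351 = 6.2393
Stratum 2 (Middle): n = 288; a·d/n = 124·80/288 = 34.4444; b·c/n = 56·28/288 = 5.4444
Stratum 3 (High): n = 339; a·d/n = 69·177/339 = 36.0265; b·c/n = 44·49/339 = 6.3599
OR_MH = (19.6838 + 34.4444 + 36.0265) / (6.2393 + 5.4444 + 6.3599) = 90.1548 / 18.0436 = 4.99648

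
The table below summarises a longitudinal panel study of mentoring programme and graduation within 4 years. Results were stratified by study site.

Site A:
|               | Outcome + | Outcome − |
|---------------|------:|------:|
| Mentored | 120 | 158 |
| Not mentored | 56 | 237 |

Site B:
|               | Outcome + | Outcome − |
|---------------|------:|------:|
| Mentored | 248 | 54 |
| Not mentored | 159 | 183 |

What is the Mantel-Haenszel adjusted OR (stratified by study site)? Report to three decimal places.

OR_MH = Σ(aᵢdᵢ/nᵢ) / Σ(bᵢcᵢ/nᵢ), where nᵢ is the stratum total.
Stratum 1 (Site A): n = 571; a·d/n = 120·237/571 = 49.8074; b·c/n = 158·56/571 = 15.4956
Stratum 2 (Site B): n = 644; a·d/n = 248·183/644 = 70.4720; b·c/n = 54·159/644 = 13.3323
OR_MH = (49.8074 + 70.4720) / (15.4956 + 13.3323) = 120.2794 / 28.8279 = 4.17232

4.172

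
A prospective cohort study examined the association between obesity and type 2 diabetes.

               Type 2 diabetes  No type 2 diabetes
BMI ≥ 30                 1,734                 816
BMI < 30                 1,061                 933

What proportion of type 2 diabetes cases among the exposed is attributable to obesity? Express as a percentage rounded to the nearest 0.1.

21.8

Cells: a = 1734, b = 816, c = 1061, d = 933.
Risk in exposed = 1734/2550 = 0.68000; risk in unexposed = 1061/1994 = 0.53210.
RR = 0.68000/0.53210 = 1.27796
AR% = (RR − 1)/RR × 100 = (1.27796 − 1)/1.27796 × 100 = 21.7505%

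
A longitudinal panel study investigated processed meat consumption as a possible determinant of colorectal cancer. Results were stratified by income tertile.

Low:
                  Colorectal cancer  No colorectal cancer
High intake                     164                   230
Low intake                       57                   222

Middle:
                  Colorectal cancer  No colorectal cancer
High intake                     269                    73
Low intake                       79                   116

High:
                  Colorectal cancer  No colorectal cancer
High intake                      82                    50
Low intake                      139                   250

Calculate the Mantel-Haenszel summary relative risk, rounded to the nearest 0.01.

RR_MH = Σ(aᵢ·n₀ᵢ/nᵢ) / Σ(cᵢ·n₁ᵢ/nᵢ), with n₁ᵢ = aᵢ+bᵢ (exposed), n₀ᵢ = cᵢ+dᵢ (unexposed), nᵢ = n₁ᵢ+n₀ᵢ.
Stratum 1 (Low): n₁ = 394, n₀ = 279, n = 673; a·n₀/n = 164·279/673 = 67.9881; c·n₁/n = 57·394/673 = 33.3700
Stratum 2 (Middle): n₁ = 342, n₀ = 195, n = 537; a·n₀/n = 269·195/537 = 97.6816; c·n₁/n = 79·342/537 = 50.3128
Stratum 3 (High): n₁ = 132, n₀ = 389, n = 521; a·n₀/n = 82·389/521 = 61.2246; c·n₁/n = 139·132/521 = 35.2169
RR_MH = (67.9881 + 97.6816 + 61.2246) / (33.3700 + 50.3128 + 35.2169) = 226.8942 / 118.8997 = 1.90828

1.91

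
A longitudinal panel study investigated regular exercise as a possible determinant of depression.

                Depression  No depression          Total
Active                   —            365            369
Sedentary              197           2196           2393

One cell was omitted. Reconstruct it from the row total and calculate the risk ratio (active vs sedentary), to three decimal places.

0.132

The missing cell is in the exposed row: 369 − 365 = 4.
So a = 4, b = 365, c = 197, d = 2196.
RR = [a/(a+b)] / [c/(c+d)] = (4/369) / (197/2393) = 0.01084/0.08232 = 0.13168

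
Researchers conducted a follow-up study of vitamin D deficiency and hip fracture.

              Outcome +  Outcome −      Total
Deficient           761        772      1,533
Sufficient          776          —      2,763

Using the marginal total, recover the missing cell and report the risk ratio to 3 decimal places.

The missing cell is in the unexposed row: 2763 − 776 = 1987.
So a = 761, b = 772, c = 776, d = 1987.
RR = [a/(a+b)] / [c/(c+d)] = (761/1533) / (776/2763) = 0.49641/0.28085 = 1.76751

1.768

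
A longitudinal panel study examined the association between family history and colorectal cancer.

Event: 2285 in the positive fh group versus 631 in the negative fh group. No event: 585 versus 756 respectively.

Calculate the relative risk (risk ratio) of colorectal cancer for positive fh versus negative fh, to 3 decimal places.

1.750

From the description: a = 2285, b = 585, c = 631, d = 756.
Risk in exposed = 2285/2870 = 0.79617; risk in unexposed = 631/1387 = 0.45494.
RR = 0.79617 / 0.45494 = 1.75005
The risk among the exposed is 1.75 times that among the unexposed.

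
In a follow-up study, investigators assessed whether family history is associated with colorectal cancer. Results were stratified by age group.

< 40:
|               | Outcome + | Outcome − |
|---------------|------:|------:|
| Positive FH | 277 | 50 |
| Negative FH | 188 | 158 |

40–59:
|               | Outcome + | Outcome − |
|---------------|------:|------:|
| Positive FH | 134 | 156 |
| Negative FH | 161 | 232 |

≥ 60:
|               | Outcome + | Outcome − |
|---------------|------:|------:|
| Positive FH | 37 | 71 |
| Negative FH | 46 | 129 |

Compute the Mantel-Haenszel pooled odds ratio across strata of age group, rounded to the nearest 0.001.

2.046

OR_MH = Σ(aᵢdᵢ/nᵢ) / Σ(bᵢcᵢ/nᵢ), where nᵢ is the stratum total.
Stratum 1 (< 40): n = 673; a·d/n = 277·158/673 = 65.0312; b·c/n = 50·188/673 = 13.9673
Stratum 2 (40–59): n = 683; a·d/n = 134·232/683 = 45.5168; b·c/n = 156·161/683 = 36.7731
Stratum 3 (≥ 60): n = 283; a·d/n = 37·129/283 = 16.8657; b·c/n = 71·46/283 = 11.5406
OR_MH = (65.0312 + 45.5168 + 16.8657) / (13.9673 + 36.7731 + 11.5406) = 127.4138 / 62.2810 = 2.04579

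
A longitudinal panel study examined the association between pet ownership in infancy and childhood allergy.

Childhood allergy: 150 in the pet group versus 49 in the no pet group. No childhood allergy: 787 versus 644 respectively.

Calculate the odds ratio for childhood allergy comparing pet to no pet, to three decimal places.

2.505

From the description: a = 150, b = 787, c = 49, d = 644.
OR = (a·d)/(b·c) = (150 × 644) / (787 × 49) = 96600 / 38563 = 2.50499
The odds of childhood allergy are about 2.50 times as high in the pet group.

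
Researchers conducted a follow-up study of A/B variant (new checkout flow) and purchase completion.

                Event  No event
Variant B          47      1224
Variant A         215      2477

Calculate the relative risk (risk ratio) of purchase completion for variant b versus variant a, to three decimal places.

Cells: a = 47, b = 1224, c = 215, d = 2477.
Risk in exposed = 47/1271 = 0.03698; risk in unexposed = 215/2692 = 0.07987.
RR = 0.03698 / 0.07987 = 0.46301
The risk is 54% lower among the exposed than among the unexposed.

0.463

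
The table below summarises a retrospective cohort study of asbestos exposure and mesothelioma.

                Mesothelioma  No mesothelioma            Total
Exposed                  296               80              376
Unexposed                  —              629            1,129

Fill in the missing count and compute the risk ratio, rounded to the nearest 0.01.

1.78

The missing cell is in the unexposed row: 1129 − 629 = 500.
So a = 296, b = 80, c = 500, d = 629.
RR = [a/(a+b)] / [c/(c+d)] = (296/376) / (500/1129) = 0.78723/0.44287 = 1.77757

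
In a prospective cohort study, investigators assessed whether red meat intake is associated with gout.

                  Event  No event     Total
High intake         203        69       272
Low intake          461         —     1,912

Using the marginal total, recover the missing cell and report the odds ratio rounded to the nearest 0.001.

The missing cell is in the unexposed row: 1912 − 461 = 1451.
So a = 203, b = 69, c = 461, d = 1451.
OR = (a·d)/(b·c) = (203 × 1451) / (69 × 461) = 294553 / 31809 = 9.26005

9.260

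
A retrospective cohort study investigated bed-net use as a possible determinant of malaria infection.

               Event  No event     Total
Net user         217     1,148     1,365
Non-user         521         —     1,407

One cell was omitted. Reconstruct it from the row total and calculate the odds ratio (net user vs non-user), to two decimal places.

The missing cell is in the unexposed row: 1407 − 521 = 886.
So a = 217, b = 1148, c = 521, d = 886.
OR = (a·d)/(b·c) = (217 × 886) / (1148 × 521) = 192262 / 598108 = 0.32145

0.32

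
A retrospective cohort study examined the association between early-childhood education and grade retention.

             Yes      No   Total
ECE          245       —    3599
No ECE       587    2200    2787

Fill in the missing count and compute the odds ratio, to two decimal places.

0.27

The missing cell is in the exposed row: 3599 − 245 = 3354.
So a = 245, b = 3354, c = 587, d = 2200.
OR = (a·d)/(b·c) = (245 × 2200) / (3354 × 587) = 539000 / 1968798 = 0.27377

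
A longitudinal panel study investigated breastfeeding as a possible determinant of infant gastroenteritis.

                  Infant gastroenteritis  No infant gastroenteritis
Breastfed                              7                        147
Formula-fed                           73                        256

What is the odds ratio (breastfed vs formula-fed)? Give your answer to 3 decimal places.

0.167

Cells: a = 7, b = 147, c = 73, d = 256.
OR = (a·d)/(b·c) = (7 × 256) / (147 × 73) = 1792 / 10731 = 0.16699
Exposure is associated with lower odds of infant gastroenteritis (OR = 0.17 < 1).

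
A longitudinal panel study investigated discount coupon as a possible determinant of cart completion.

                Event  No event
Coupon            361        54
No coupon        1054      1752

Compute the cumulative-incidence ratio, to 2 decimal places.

2.32

Cells: a = 361, b = 54, c = 1054, d = 1752.
Risk in exposed = 361/415 = 0.86988; risk in unexposed = 1054/2806 = 0.37562.
RR = 0.86988 / 0.37562 = 2.31583
The risk among the exposed is 2.32 times that among the unexposed.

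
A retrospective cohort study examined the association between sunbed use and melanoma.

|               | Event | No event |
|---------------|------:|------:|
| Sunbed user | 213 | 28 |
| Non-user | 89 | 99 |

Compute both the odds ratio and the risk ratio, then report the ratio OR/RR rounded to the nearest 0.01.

4.53

Cells: a = 213, b = 28, c = 89, d = 99.
OR = (213·99)/(28·89) = 21087/2492 = 8.46188
Risk in exposed = 213/241 = 0.88382; risk in unexposed = 89/188 = 0.47340; RR = 1.86694
OR/RR = 8.46188 / 1.86694 = 4.53248
The outcome is not rare, so the OR lies further from 1 than the RR.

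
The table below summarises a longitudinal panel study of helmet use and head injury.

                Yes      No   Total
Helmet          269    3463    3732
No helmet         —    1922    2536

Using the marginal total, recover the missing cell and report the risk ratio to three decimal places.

0.298

The missing cell is in the unexposed row: 2536 − 1922 = 614.
So a = 269, b = 3463, c = 614, d = 1922.
RR = [a/(a+b)] / [c/(c+d)] = (269/3732) / (614/2536) = 0.07208/0.24211 = 0.29771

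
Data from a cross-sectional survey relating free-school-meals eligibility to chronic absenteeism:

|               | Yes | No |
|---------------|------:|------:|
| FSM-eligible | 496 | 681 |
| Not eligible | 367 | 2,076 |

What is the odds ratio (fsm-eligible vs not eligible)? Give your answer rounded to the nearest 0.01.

4.12

Cells: a = 496, b = 681, c = 367, d = 2076.
OR = (a·d)/(b·c) = (496 × 2076) / (681 × 367) = 1029696 / 249927 = 4.11999
The odds of chronic absenteeism are about 4.12 times as high in the fsm-eligible group.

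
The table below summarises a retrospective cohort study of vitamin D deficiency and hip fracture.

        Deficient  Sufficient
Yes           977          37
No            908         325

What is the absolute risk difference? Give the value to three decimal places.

0.416

Reading the table with exposure as columns: a = 977 (Deficient, case), b = 908 (Deficient, non-case), c = 37 (Sufficient, case), d = 325.
Risk in exposed = 977/1885 = 0.518302; risk in unexposed = 37/362 = 0.102210.
Risk difference = 0.518302 − 0.102210 = 0.416092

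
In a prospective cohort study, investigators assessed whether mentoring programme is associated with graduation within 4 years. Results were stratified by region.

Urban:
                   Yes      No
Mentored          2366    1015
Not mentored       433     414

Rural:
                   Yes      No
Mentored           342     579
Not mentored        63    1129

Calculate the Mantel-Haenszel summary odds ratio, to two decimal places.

OR_MH = Σ(aᵢdᵢ/nᵢ) / Σ(bᵢcᵢ/nᵢ), where nᵢ is the stratum total.
Stratum 1 (Urban): n = 4228; a·d/n = 2366·414/4228 = 231.6755; b·c/n = 1015·433/4228 = 103.9487
Stratum 2 (Rural): n = 2113; a·d/n = 342·1129/2113 = 182.7345; b·c/n = 579·63/2113 = 17.2631
OR_MH = (231.6755 + 182.7345) / (103.9487 + 17.2631) = 414.4100 / 121.2118 = 3.41889

3.42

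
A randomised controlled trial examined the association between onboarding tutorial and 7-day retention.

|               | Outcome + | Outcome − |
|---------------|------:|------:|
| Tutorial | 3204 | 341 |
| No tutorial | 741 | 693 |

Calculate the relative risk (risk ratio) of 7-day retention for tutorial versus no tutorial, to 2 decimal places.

Cells: a = 3204, b = 341, c = 741, d = 693.
Risk in exposed = 3204/3545 = 0.90381; risk in unexposed = 741/1434 = 0.51674.
RR = 0.90381 / 0.51674 = 1.74907
The risk among the exposed is 1.75 times that among the unexposed.

1.75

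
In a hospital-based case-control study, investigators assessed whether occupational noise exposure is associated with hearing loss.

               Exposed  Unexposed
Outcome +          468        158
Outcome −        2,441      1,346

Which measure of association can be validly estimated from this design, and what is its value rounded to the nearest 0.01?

Reading the table with exposure as columns: a = 468 (Exposed, case), b = 2441 (Exposed, non-case), c = 158 (Unexposed, case), d = 1346.
This is a hospital-based case-control study: participants were sampled on outcome status, so risks in the source population cannot be estimated directly — relative risk is not valid here. The odds ratio is the appropriate measure.
OR = (a·d)/(b·c) = (468 × 1346) / (2441 × 158) = 629928 / 385678 = 1.63330

1.63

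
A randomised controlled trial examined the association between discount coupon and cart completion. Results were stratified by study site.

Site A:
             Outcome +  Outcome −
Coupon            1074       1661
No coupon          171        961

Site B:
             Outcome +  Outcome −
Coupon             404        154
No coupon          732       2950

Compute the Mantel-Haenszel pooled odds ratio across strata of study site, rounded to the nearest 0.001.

5.478

OR_MH = Σ(aᵢdᵢ/nᵢ) / Σ(bᵢcᵢ/nᵢ), where nᵢ is the stratum total.
Stratum 1 (Site A): n = 3867; a·d/n = 1074·961/3867 = 266.9030; b·c/n = 1661·171/3867 = 73.4500
Stratum 2 (Site B): n = 4240; a·d/n = 404·2950/4240 = 281.0849; b·c/n = 154·732/4240 = 26.5868
OR_MH = (266.9030 + 281.0849) / (73.4500 + 26.5868) = 547.9879 / 100.0368 = 5.47787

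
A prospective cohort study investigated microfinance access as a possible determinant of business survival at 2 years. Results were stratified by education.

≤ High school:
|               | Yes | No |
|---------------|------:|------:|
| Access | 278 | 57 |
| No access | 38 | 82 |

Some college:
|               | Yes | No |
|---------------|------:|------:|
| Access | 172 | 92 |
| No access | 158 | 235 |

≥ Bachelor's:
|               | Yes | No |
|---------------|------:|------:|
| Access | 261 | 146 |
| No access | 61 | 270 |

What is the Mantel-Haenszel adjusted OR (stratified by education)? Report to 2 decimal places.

OR_MH = Σ(aᵢdᵢ/nᵢ) / Σ(bᵢcᵢ/nᵢ), where nᵢ is the stratum total.
Stratum 1 (≤ High school): n = 455; a·d/n = 278·82/455 = 50.1011; b·c/n = 57·38/455 = 4.7604
Stratum 2 (Some college): n = 657; a·d/n = 172·235/657 = 61.5221; b·c/n = 92·158/657 = 22.1248
Stratum 3 (≥ Bachelor's): n = 738; a·d/n = 261·270/738 = 95.4878; b·c/n = 146·61/738 = 12.0678
OR_MH = (50.1011 + 61.5221 + 95.4878) / (4.7604 + 22.1248 + 12.0678) = 207.1110 / 38.9530 = 5.31695

5.32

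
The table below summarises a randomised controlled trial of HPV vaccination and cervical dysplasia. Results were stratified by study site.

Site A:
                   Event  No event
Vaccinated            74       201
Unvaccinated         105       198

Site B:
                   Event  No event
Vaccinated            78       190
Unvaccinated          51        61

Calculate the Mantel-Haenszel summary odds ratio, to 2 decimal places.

0.61

OR_MH = Σ(aᵢdᵢ/nᵢ) / Σ(bᵢcᵢ/nᵢ), where nᵢ is the stratum total.
Stratum 1 (Site A): n = 578; a·d/n = 74·198/578 = 25.3495; b·c/n = 201·105/578 = 36.5138
Stratum 2 (Site B): n = 380; a·d/n = 78·61/380 = 12.5211; b·c/n = 190·51/380 = 25.5000
OR_MH = (25.3495 + 12.5211) / (36.5138 + 25.5000) = 37.8705 / 62.0138 = 0.61068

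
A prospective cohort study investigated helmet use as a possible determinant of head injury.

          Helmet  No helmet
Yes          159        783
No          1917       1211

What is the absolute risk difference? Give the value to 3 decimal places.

Reading the table with exposure as columns: a = 159 (Helmet, case), b = 1917 (Helmet, non-case), c = 783 (No helmet, case), d = 1211.
Risk in exposed = 159/2076 = 0.076590; risk in unexposed = 783/1994 = 0.392678.
Risk difference = 0.076590 − 0.392678 = -0.316088

-0.316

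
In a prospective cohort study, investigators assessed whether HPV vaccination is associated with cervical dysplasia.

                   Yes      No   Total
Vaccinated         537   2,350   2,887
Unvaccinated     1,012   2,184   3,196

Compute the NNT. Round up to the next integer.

8

Risk in treated group = 537/2887 = 0.18601; risk in control = 1012/3196 = 0.31665.
Absolute risk reduction = 0.31665 − 0.18601 = 0.13064
NNT = 1 / ARR = 1 / 0.13064 = 7.655 → round up → 8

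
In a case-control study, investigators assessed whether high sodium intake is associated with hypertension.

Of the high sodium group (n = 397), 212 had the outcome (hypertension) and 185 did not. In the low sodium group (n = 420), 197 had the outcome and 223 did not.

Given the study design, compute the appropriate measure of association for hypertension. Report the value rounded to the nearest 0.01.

From the description: a = 212, b = 185, c = 197, d = 223.
This is a case-control study: participants were sampled on outcome status, so risks in the source population cannot be estimated directly — relative risk is not valid here. The odds ratio is the appropriate measure.
OR = (a·d)/(b·c) = (212 × 223) / (185 × 197) = 47276 / 36445 = 1.29719

1.30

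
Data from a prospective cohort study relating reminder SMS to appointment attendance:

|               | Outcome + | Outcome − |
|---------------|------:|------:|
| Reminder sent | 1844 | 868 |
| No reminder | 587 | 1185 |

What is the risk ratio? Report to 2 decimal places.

2.05

Cells: a = 1844, b = 868, c = 587, d = 1185.
Risk in exposed = 1844/2712 = 0.67994; risk in unexposed = 587/1772 = 0.33126.
RR = 0.67994 / 0.33126 = 2.05256
The risk among the exposed is 2.05 times that among the unexposed.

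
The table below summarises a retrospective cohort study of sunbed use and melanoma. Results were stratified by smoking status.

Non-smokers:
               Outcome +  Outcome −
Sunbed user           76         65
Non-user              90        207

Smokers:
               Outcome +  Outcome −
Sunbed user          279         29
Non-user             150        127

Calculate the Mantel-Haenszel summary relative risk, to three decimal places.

RR_MH = Σ(aᵢ·n₀ᵢ/nᵢ) / Σ(cᵢ·n₁ᵢ/nᵢ), with n₁ᵢ = aᵢ+bᵢ (exposed), n₀ᵢ = cᵢ+dᵢ (unexposed), nᵢ = n₁ᵢ+n₀ᵢ.
Stratum 1 (Non-smokers): n₁ = 141, n₀ = 297, n = 438; a·n₀/n = 76·297/438 = 51.5342; c·n₁/n = 90·141/438 = 28.9726
Stratum 2 (Smokers): n₁ = 308, n₀ = 277, n = 585; a·n₀/n = 279·277/585 = 132.1077; c·n₁/n = 150·308/585 = 78.9744
RR_MH = (51.5342 + 132.1077) / (28.9726 + 78.9744) = 183.6419 / 107.9470 = 1.70122

1.701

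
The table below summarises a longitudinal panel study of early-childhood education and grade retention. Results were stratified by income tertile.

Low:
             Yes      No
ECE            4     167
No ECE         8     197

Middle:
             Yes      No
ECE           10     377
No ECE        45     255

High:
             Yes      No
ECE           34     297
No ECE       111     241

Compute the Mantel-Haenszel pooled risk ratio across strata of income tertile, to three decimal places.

RR_MH = Σ(aᵢ·n₀ᵢ/nᵢ) / Σ(cᵢ·n₁ᵢ/nᵢ), with n₁ᵢ = aᵢ+bᵢ (exposed), n₀ᵢ = cᵢ+dᵢ (unexposed), nᵢ = n₁ᵢ+n₀ᵢ.
Stratum 1 (Low): n₁ = 171, n₀ = 205, n = 376; a·n₀/n = 4·205/376 = 2.1809; c·n₁/n = 8·171/376 = 3.6383
Stratum 2 (Middle): n₁ = 387, n₀ = 300, n = 687; a·n₀/n = 10·300/687 = 4.3668; c·n₁/n = 45·387/687 = 25.3493
Stratum 3 (High): n₁ = 331, n₀ = 352, n = 683; a·n₀/n = 34·352/683 = 17.5227; c·n₁/n = 111·331/683 = 53.7936
RR_MH = (2.1809 + 4.3668 + 17.5227) / (3.6383 + 25.3493 + 53.7936) = 24.0704 / 82.7812 = 0.29077

0.291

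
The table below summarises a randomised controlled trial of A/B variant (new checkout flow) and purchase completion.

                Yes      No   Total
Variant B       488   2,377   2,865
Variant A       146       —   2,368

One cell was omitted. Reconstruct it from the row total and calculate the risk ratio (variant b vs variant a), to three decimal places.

2.763

The missing cell is in the unexposed row: 2368 − 146 = 2222.
So a = 488, b = 2377, c = 146, d = 2222.
RR = [a/(a+b)] / [c/(c+d)] = (488/2865) / (146/2368) = 0.17033/0.06166 = 2.76264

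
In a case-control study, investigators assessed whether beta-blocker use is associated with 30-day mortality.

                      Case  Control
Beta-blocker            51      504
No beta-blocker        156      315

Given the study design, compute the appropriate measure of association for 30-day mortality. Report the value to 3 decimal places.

0.204

Cells: a = 51, b = 504, c = 156, d = 315.
This is a case-control study: participants were sampled on outcome status, so risks in the source population cannot be estimated directly — relative risk is not valid here. The odds ratio is the appropriate measure.
OR = (a·d)/(b·c) = (51 × 315) / (504 × 156) = 16065 / 78624 = 0.20433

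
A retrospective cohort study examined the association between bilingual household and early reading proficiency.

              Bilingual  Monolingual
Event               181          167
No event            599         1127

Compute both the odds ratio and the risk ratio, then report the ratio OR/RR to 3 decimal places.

Reading the table with exposure as columns: a = 181 (Bilingual, case), b = 599 (Bilingual, non-case), c = 167 (Monolingual, case), d = 1127.
OR = (181·1127)/(599·167) = 203987/100033 = 2.03920
Risk in exposed = 181/780 = 0.23205; risk in unexposed = 167/1294 = 0.12906; RR = 1.79805
OR/RR = 2.03920 / 1.79805 = 1.13412
The outcome is not rare, so the OR lies further from 1 than the RR.

1.134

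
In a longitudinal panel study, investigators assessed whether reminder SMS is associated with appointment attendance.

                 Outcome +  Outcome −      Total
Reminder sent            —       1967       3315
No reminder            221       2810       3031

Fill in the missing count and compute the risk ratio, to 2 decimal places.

The missing cell is in the exposed row: 3315 − 1967 = 1348.
So a = 1348, b = 1967, c = 221, d = 2810.
RR = [a/(a+b)] / [c/(c+d)] = (1348/3315) / (221/3031) = 0.40664/0.07291 = 5.57699

5.58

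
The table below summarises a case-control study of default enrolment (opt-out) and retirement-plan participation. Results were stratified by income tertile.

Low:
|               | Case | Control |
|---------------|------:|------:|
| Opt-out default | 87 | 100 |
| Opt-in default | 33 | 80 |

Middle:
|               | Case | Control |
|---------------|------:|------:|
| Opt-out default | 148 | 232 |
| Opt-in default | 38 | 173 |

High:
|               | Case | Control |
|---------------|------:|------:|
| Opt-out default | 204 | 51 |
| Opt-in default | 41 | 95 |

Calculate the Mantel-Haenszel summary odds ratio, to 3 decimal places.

3.713

OR_MH = Σ(aᵢdᵢ/nᵢ) / Σ(bᵢcᵢ/nᵢ), where nᵢ is the stratum total.
Stratum 1 (Low): n = 300; a·d/n = 87·80/300 = 23.2000; b·c/n = 100·33/300 = 11.0000
Stratum 2 (Middle): n = 591; a·d/n = 148·173/591 = 43.3232; b·c/n = 232·38/591 = 14.9171
Stratum 3 (High): n = 391; a·d/n = 204·95/391 = 49.5652; b·c/n = 51·41/391 = 5.3478
OR_MH = (23.2000 + 43.3232 + 49.5652) / (11.0000 + 14.9171 + 5.3478) = 116.0884 / 31.2649 = 3.71306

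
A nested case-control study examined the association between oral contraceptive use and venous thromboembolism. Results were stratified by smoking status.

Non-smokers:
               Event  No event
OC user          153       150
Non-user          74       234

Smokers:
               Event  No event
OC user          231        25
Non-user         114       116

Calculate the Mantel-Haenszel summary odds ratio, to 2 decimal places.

4.73

OR_MH = Σ(aᵢdᵢ/nᵢ) / Σ(bᵢcᵢ/nᵢ), where nᵢ is the stratum total.
Stratum 1 (Non-smokers): n = 611; a·d/n = 153·234/611 = 58.5957; b·c/n = 150·74/611 = 18.1669
Stratum 2 (Smokers): n = 486; a·d/n = 231·116/486 = 55.1358; b·c/n = 25·114/486 = 5.8642
OR_MH = (58.5957 + 55.1358) / (18.1669 + 5.8642) = 113.7315 / 24.0311 = 4.73267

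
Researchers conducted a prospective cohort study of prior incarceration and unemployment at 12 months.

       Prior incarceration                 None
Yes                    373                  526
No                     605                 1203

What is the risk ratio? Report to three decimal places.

1.254

Reading the table with exposure as columns: a = 373 (Prior incarceration, case), b = 605 (Prior incarceration, non-case), c = 526 (None, case), d = 1203.
Risk in exposed = 373/978 = 0.38139; risk in unexposed = 526/1729 = 0.30422.
RR = 0.38139 / 0.30422 = 1.25366
The risk among the exposed is 1.25 times that among the unexposed.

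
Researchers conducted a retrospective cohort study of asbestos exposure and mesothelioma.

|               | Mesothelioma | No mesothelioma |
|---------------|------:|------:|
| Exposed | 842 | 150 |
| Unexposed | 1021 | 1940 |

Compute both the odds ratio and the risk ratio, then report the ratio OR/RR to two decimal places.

4.33

Cells: a = 842, b = 150, c = 1021, d = 1940.
OR = (842·1940)/(150·1021) = 1633480/153150 = 10.66588
Risk in exposed = 842/992 = 0.84879; risk in unexposed = 1021/2961 = 0.34482; RR = 2.46158
OR/RR = 10.66588 / 2.46158 = 4.33295
The outcome is not rare, so the OR lies further from 1 than the RR.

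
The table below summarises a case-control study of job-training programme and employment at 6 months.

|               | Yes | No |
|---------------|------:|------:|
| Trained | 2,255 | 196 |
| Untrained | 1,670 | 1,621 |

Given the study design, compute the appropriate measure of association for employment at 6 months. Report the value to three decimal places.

Cells: a = 2255, b = 196, c = 1670, d = 1621.
This is a case-control study: participants were sampled on outcome status, so risks in the source population cannot be estimated directly — relative risk is not valid here. The odds ratio is the appropriate measure.
OR = (a·d)/(b·c) = (2255 × 1621) / (196 × 1670) = 3655355 / 327320 = 11.16753

11.168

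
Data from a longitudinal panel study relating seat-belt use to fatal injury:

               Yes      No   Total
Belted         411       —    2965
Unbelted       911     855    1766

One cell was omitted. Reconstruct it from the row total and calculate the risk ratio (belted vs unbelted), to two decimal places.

The missing cell is in the exposed row: 2965 − 411 = 2554.
So a = 411, b = 2554, c = 911, d = 855.
RR = [a/(a+b)] / [c/(c+d)] = (411/2965) / (911/1766) = 0.13862/0.51586 = 0.26871

0.27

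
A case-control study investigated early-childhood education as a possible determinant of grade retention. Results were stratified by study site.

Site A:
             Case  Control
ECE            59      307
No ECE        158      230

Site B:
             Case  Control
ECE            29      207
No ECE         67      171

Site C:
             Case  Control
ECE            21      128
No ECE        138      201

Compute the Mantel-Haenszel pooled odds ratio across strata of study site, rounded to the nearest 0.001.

0.286

OR_MH = Σ(aᵢdᵢ/nᵢ) / Σ(bᵢcᵢ/nᵢ), where nᵢ is the stratum total.
Stratum 1 (Site A): n = 754; a·d/n = 59·230/754 = 17.9973; b·c/n = 307·158/754 = 64.3316
Stratum 2 (Site B): n = 474; a·d/n = 29·171/474 = 10.4620; b·c/n = 207·67/474 = 29.2595
Stratum 3 (Site C): n = 488; a·d/n = 21·201/488 = 8.6496; b·c/n = 128·138/488 = 36.1967
OR_MH = (17.9973 + 10.4620 + 8.6496) / (64.3316 + 29.2595 + 36.1967) = 37.1090 / 129.7878 = 0.28592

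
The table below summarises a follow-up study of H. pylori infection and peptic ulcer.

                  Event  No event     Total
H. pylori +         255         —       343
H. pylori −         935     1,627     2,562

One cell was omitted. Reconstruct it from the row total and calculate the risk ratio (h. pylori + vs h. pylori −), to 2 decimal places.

The missing cell is in the exposed row: 343 − 255 = 88.
So a = 255, b = 88, c = 935, d = 1627.
RR = [a/(a+b)] / [c/(c+d)] = (255/343) / (935/2562) = 0.74344/0.36495 = 2.03711

2.04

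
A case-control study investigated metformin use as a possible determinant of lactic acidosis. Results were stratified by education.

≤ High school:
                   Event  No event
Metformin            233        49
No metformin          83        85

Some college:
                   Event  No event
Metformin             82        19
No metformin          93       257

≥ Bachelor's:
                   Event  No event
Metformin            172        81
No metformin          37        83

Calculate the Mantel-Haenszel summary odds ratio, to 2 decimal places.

6.15

OR_MH = Σ(aᵢdᵢ/nᵢ) / Σ(bᵢcᵢ/nᵢ), where nᵢ is the stratum total.
Stratum 1 (≤ High school): n = 450; a·d/n = 233·85/450 = 44.0111; b·c/n = 49·83/450 = 9.0378
Stratum 2 (Some college): n = 451; a·d/n = 82·257/451 = 46.7273; b·c/n = 19·93/451 = 3.9180
Stratum 3 (≥ Bachelor's): n = 373; a·d/n = 172·83/373 = 38.2735; b·c/n = 81·37/373 = 8.0349
OR_MH = (44.0111 + 46.7273 + 38.2735) / (9.0378 + 3.9180 + 8.0349) = 129.0118 / 20.9906 = 6.14618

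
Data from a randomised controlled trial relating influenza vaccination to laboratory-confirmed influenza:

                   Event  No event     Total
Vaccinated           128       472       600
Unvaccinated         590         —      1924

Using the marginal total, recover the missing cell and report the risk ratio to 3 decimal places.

The missing cell is in the unexposed row: 1924 − 590 = 1334.
So a = 128, b = 472, c = 590, d = 1334.
RR = [a/(a+b)] / [c/(c+d)] = (128/600) / (590/1924) = 0.21333/0.30665 = 0.69568

0.696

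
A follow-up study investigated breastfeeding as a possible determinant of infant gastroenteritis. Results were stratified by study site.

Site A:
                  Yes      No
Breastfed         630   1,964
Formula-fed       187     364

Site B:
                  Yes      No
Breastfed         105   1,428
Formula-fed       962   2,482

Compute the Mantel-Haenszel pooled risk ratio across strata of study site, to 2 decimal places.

0.41

RR_MH = Σ(aᵢ·n₀ᵢ/nᵢ) / Σ(cᵢ·n₁ᵢ/nᵢ), with n₁ᵢ = aᵢ+bᵢ (exposed), n₀ᵢ = cᵢ+dᵢ (unexposed), nᵢ = n₁ᵢ+n₀ᵢ.
Stratum 1 (Site A): n₁ = 2594, n₀ = 551, n = 3145; a·n₀/n = 630·551/3145 = 110.3752; c·n₁/n = 187·2594/3145 = 154.2378
Stratum 2 (Site B): n₁ = 1533, n₀ = 3444, n = 4977; a·n₀/n = 105·3444/4977 = 72.6582; c·n₁/n = 962·1533/4977 = 296.3122
RR_MH = (110.3752 + 72.6582) / (154.2378 + 296.3122) = 183.0334 / 450.5501 = 0.40624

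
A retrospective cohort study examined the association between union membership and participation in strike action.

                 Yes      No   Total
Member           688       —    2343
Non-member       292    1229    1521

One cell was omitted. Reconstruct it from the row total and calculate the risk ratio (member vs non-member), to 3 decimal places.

The missing cell is in the exposed row: 2343 − 688 = 1655.
So a = 688, b = 1655, c = 292, d = 1229.
RR = [a/(a+b)] / [c/(c+d)] = (688/2343) / (292/1521) = 0.29364/0.19198 = 1.52955

1.530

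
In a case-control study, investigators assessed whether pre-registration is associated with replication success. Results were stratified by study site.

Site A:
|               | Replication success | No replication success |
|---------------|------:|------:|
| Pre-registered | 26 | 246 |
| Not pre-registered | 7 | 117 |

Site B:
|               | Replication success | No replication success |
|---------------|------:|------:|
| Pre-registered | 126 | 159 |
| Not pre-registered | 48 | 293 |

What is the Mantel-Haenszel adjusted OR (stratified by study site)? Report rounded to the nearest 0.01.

4.03

OR_MH = Σ(aᵢdᵢ/nᵢ) / Σ(bᵢcᵢ/nᵢ), where nᵢ is the stratum total.
Stratum 1 (Site A): n = 396; a·d/n = 26·117/396 = 7.6818; b·c/n = 246·7/396 = 4.3485
Stratum 2 (Site B): n = 626; a·d/n = 126·293/626 = 58.9744; b·c/n = 159·48/626 = 12.1917
OR_MH = (7.6818 + 58.9744) / (4.3485 + 12.1917) = 66.6563 / 16.5402 = 4.02996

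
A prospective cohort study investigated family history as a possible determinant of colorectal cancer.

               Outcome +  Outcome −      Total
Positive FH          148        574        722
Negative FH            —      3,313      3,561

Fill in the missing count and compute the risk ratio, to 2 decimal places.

The missing cell is in the unexposed row: 3561 − 3313 = 248.
So a = 148, b = 574, c = 248, d = 3313.
RR = [a/(a+b)] / [c/(c+d)] = (148/722) / (248/3561) = 0.20499/0.06964 = 2.94337

2.94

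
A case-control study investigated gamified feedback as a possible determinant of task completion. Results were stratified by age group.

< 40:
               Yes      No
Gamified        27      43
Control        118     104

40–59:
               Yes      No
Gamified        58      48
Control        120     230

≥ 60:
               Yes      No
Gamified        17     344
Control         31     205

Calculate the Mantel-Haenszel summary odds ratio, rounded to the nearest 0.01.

0.93

OR_MH = Σ(aᵢdᵢ/nᵢ) / Σ(bᵢcᵢ/nᵢ), where nᵢ is the stratum total.
Stratum 1 (< 40): n = 292; a·d/n = 27·104/292 = 9.6164; b·c/n = 43·118/292 = 17.3767
Stratum 2 (40–59): n = 456; a·d/n = 58·230/456 = 29.2544; b·c/n = 48·120/456 = 12.6316
Stratum 3 (≥ 60): n = 597; a·d/n = 17·205/597 = 5.8375; b·c/n = 344·31/597 = 17.8626
OR_MH = (9.6164 + 29.2544 + 5.8375) / (17.3767 + 12.6316 + 17.8626) = 44.7083 / 47.8709 = 0.93394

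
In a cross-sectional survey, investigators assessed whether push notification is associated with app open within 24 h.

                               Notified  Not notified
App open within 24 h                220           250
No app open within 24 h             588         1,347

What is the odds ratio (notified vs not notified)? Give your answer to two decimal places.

Reading the table with exposure as columns: a = 220 (Notified, case), b = 588 (Notified, non-case), c = 250 (Not notified, case), d = 1347.
OR = (a·d)/(b·c) = (220 × 1347) / (588 × 250) = 296340 / 147000 = 2.01592
The odds of app open within 24 h are about 2.02 times as high in the notified group.

2.02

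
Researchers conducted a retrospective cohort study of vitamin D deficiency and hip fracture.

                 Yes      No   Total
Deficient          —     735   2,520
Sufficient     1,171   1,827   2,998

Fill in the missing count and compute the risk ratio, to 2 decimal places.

1.81

The missing cell is in the exposed row: 2520 − 735 = 1785.
So a = 1785, b = 735, c = 1171, d = 1827.
RR = [a/(a+b)] / [c/(c+d)] = (1785/2520) / (1171/2998) = 0.70833/0.39059 = 1.81348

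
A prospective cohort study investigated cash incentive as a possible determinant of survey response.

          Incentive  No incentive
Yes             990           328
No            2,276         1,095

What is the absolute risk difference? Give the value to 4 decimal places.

Reading the table with exposure as columns: a = 990 (Incentive, case), b = 2276 (Incentive, non-case), c = 328 (No incentive, case), d = 1095.
Risk in exposed = 990/3266 = 0.303123; risk in unexposed = 328/1423 = 0.230499.
Risk difference = 0.303123 − 0.230499 = 0.072624

0.0726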